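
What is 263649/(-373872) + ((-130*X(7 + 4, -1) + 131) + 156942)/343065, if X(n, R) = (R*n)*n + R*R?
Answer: -8630381443/42754132560 ≈ -0.20186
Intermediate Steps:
X(n, R) = R**2 + R*n**2 (X(n, R) = R*n**2 + R**2 = R**2 + R*n**2)
263649/(-373872) + ((-130*X(7 + 4, -1) + 131) + 156942)/343065 = 263649/(-373872) + ((-(-130)*(-1 + (7 + 4)**2) + 131) + 156942)/343065 = 263649*(-1/373872) + ((-(-130)*(-1 + 11**2) + 131) + 156942)*(1/343065) = -87883/124624 + ((-(-130)*(-1 + 121) + 131) + 156942)*(1/343065) = -87883/124624 + ((-(-130)*120 + 131) + 156942)*(1/343065) = -87883/124624 + ((-130*(-120) + 131) + 156942)*(1/343065) = -87883/124624 + ((15600 + 131) + 156942)*(1/343065) = -87883/124624 + (15731 + 156942)*(1/343065) = -87883/124624 + 172673*(1/343065) = -87883/124624 + 172673/343065 = -8630381443/42754132560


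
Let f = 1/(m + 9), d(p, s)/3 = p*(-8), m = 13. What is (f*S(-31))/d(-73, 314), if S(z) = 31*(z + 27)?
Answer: -31/9636 ≈ -0.0032171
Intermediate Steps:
S(z) = 837 + 31*z (S(z) = 31*(27 + z) = 837 + 31*z)
d(p, s) = -24*p (d(p, s) = 3*(p*(-8)) = 3*(-8*p) = -24*p)
f = 1/22 (f = 1/(13 + 9) = 1/22 ≈ 0.045455)
(f*S(-31))/d(-73, 314) = ((837 + 31*(-31))/22)/((-24*(-73))) = ((837 - 961)/22)/1752 = ((1/22)*(-124))*(1/1752) = -62/11*1/1752 = -31/9636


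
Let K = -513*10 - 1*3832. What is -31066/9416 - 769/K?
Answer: -67793147/21096548 ≈ -3.2135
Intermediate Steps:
K = -8962 (K = -5130 - 3832 = -8962)
-31066/9416 - 769/K = -31066/9416 - 769/(-8962) = -31066*1/9416 - 769*(-1/8962) = -15533/4708 + 769/8962 = -67793147/21096548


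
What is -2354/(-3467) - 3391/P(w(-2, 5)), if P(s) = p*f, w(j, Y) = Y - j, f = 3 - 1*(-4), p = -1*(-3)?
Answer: -11707163/72807 ≈ -160.80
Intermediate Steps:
p = 3
f = 7 (f = 3 + 4 = 7)
P(s) = 21 (P(s) = 3*7 = 21)
-2354/(-3467) - 3391/P(w(-2, 5)) = -2354/(-3467) - 3391/21 = -2354*(-1/3467) - 3391*1/21 = 2354/3467 - 3391/21 = -11707163/72807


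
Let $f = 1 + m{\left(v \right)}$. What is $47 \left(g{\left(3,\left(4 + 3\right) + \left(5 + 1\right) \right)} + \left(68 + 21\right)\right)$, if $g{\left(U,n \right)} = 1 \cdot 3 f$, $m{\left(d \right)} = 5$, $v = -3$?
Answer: $5029$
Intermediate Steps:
$f = 6$ ($f = 1 + 5 = 6$)
$g{\left(U,n \right)} = 18$ ($g{\left(U,n \right)} = 1 \cdot 3 \cdot 6 = 3 \cdot 6 = 18$)
$47 \left(g{\left(3,\left(4 + 3\right) + \left(5 + 1\right) \right)} + \left(68 + 21\right)\right) = 47 \left(18 + \left(68 + 21\right)\right) = 47 \left(18 + 89\right) = 47 \cdot 107 = 5029$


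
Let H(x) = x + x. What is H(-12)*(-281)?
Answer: 6744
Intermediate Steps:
H(x) = 2*x
H(-12)*(-281) = (2*(-12))*(-281) = -24*(-281) = 6744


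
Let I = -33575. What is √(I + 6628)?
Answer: I*√26947 ≈ 164.16*I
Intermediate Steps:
√(I + 6628) = √(-33575 + 6628) = √(-26947) = I*√26947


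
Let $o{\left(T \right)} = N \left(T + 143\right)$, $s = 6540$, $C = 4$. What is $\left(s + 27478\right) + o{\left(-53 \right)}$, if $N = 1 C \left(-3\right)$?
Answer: $32938$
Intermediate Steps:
$N = -12$ ($N = 1 \cdot 4 \left(-3\right) = 4 \left(-3\right) = -12$)
$o{\left(T \right)} = -1716 - 12 T$ ($o{\left(T \right)} = - 12 \left(T + 143\right) = - 12 \left(143 + T\right) = -1716 - 12 T$)
$\left(s + 27478\right) + o{\left(-53 \right)} = \left(6540 + 27478\right) - 1080 = 34018 + \left(-1716 + 636\right) = 34018 - 1080 = 32938$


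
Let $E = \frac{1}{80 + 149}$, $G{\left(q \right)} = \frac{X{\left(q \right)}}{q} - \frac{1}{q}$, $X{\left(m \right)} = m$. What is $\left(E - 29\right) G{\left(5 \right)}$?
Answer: $- \frac{5312}{229} \approx -23.197$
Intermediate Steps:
$G{\left(q \right)} = 1 - \frac{1}{q}$ ($G{\left(q \right)} = \frac{q}{q} - \frac{1}{q} = 1 - \frac{1}{q}$)
$E = \frac{1}{229} \approx 0.0043668$
$\left(E - 29\right) G{\left(5 \right)} = \left(\frac{1}{229} - 29\right) \frac{-1 + 5}{5} = - \frac{6640 \cdot \frac{1}{5} \cdot 4}{229} = \left(- \frac{6640}{229}\right) \frac{4}{5} = - \frac{5312}{229}$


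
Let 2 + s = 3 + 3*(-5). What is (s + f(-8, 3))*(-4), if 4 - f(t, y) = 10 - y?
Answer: 68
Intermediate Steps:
f(t, y) = -6 + y (f(t, y) = 4 - (10 - y) = 4 + (-10 + y) = -6 + y)
s = -14 (s = -2 + (3 + 3*(-5)) = -2 + (3 - 15) = -2 - 12 = -14)
(s + f(-8, 3))*(-4) = (-14 + (-6 + 3))*(-4) = (-14 - 3)*(-4) = -17*(-4) = 68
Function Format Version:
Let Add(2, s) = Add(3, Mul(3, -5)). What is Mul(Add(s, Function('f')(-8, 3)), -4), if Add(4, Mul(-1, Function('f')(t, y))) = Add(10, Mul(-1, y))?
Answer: 68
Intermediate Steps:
Function('f')(t, y) = Add(-6, y) (Function('f')(t, y) = Add(4, Mul(-1, Add(10, Mul(-1, y)))) = Add(4, Add(-10, y)) = Add(-6, y))
s = -14 (s = Add(-2, Add(3, Mul(3, -5))) = Add(-2, Add(3, -15)) = Add(-2, -12) = -14)
Mul(Add(s, Function('f')(-8, 3)), -4) = Mul(Add(-14, Add(-6, 3)), -4) = Mul(Add(-14, -3), -4) = Mul(-17, -4) = 68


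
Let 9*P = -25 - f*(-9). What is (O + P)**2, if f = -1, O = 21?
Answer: 24025/81 ≈ 296.60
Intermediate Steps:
P = -34/9 (P = (-25 - (-1)*(-9))/9 = (-25 - 1*9)/9 = (-25 - 9)/9 = (1/9)*(-34) = -34/9 ≈ -3.7778)
(O + P)**2 = (21 - 34/9)**2 = (155/9)**2 = 24025/81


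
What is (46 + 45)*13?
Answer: 1183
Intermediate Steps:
(46 + 45)*13 = 91*13 = 1183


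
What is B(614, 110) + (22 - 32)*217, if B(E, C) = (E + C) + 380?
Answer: -1066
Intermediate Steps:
B(E, C) = 380 + C + E (B(E, C) = (C + E) + 380 = 380 + C + E)
B(614, 110) + (22 - 32)*217 = (380 + 110 + 614) + (22 - 32)*217 = 1104 - 10*217 = 1104 - 2170 = -1066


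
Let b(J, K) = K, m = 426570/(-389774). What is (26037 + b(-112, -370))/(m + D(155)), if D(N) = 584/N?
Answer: 775335517495/80754833 ≈ 9601.1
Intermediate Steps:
m = -213285/194887 (m = 426570*(-1/389774) = -213285/194887 ≈ -1.0944)
(26037 + b(-112, -370))/(m + D(155)) = (26037 - 370)/(-213285/194887 + 584/155) = 25667/(-213285/194887 + 584*(1/155)) = 25667/(-213285/194887 + 584/155) = 25667/(80754833/30207485) = 25667*(30207485/80754833) = 775335517495/80754833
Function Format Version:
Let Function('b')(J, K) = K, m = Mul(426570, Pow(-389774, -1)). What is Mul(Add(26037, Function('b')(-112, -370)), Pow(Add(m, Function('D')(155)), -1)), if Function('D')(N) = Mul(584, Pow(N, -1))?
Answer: Rational(775335517495, 80754833) ≈ 9601.1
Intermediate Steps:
m = Rational(-213285, 194887) (m = Mul(426570, Rational(-1, 389774)) = Rational(-213285, 194887) ≈ -1.0944)
Mul(Add(26037, Function('b')(-112, -370)), Pow(Add(m, Function('D')(155)), -1)) = Mul(Add(26037, -370), Pow(Add(Rational(-213285, 194887), Mul(584, Pow(155, -1))), -1)) = Mul(25667, Pow(Add(Rational(-213285, 194887), Mul(584, Rational(1, 155))), -1)) = Mul(25667, Pow(Add(Rational(-213285, 194887), Rational(584, 155)), -1)) = Mul(25667, Pow(Rational(80754833, 30207485), -1)) = Mul(25667, Rational(30207485, 80754833)) = Rational(775335517495, 80754833)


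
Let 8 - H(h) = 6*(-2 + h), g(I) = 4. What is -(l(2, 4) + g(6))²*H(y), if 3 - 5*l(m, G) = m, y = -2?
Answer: -14112/25 ≈ -564.48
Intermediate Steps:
l(m, G) = ⅗ - m/5
H(h) = 20 - 6*h (H(h) = 8 - 6*(-2 + h) = 8 - (-12 + 6*h) = 8 + (12 - 6*h) = 20 - 6*h)
-(l(2, 4) + g(6))²*H(y) = -((⅗ - ⅕*2) + 4)²*(20 - 6*(-2)) = -((⅗ - ⅖) + 4)²*(20 + 12) = -(⅕ + 4)²*32 = -(21/5)²*32 = -441*32/25 = -1*14112/25 = -14112/25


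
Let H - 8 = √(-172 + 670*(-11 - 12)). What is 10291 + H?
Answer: 10299 + 7*I*√318 ≈ 10299.0 + 124.83*I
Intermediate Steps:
H = 8 + 7*I*√318 (H = 8 + √(-172 + 670*(-11 - 12)) = 8 + √(-172 + 670*(-23)) = 8 + √(-172 - 15410) = 8 + √(-15582) = 8 + 7*I*√318 ≈ 8.0 + 124.83*I)
10291 + H = 10291 + (8 + 7*I*√318) = 10299 + 7*I*√318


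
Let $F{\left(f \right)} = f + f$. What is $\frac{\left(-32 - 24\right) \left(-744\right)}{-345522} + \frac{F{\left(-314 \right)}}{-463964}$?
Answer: $- \frac{796400345}{6679573717} \approx -0.11923$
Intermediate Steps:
$F{\left(f \right)} = 2 f$
$\frac{\left(-32 - 24\right) \left(-744\right)}{-345522} + \frac{F{\left(-314 \right)}}{-463964} = \frac{\left(-32 - 24\right) \left(-744\right)}{-345522} + \frac{2 \left(-314\right)}{-463964} = \left(-56\right) \left(-744\right) \left(- \frac{1}{345522}\right) - - \frac{157}{115991} = 41664 \left(- \frac{1}{345522}\right) + \frac{157}{115991} = - \frac{6944}{57587} + \frac{157}{115991} = - \frac{796400345}{6679573717}$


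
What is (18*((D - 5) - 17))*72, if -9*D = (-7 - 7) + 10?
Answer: -27936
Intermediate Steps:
D = 4/9 (D = -((-7 - 7) + 10)/9 = -(-14 + 10)/9 = -⅑*(-4) = 4/9 ≈ 0.44444)
(18*((D - 5) - 17))*72 = (18*((4/9 - 5) - 17))*72 = (18*(-41/9 - 17))*72 = (18*(-194/9))*72 = -388*72 = -27936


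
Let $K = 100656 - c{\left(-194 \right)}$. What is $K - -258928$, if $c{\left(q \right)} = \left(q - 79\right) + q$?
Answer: $360051$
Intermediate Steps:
$c{\left(q \right)} = -79 + 2 q$ ($c{\left(q \right)} = \left(q - 79\right) + q = \left(-79 + q\right) + q = -79 + 2 q$)
$K = 101123$ ($K = 100656 - \left(-79 + 2 \left(-194\right)\right) = 100656 - \left(-79 - 388\right) = 100656 - -467 = 100656 + 467 = 101123$)
$K - -258928 = 101123 - -258928 = 101123 + 258928 = 360051$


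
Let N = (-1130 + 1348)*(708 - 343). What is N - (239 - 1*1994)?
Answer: 81325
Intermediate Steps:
N = 79570 (N = 218*365 = 79570)
N - (239 - 1*1994) = 79570 - (239 - 1*1994) = 79570 - (239 - 1994) = 79570 - 1*(-1755) = 79570 + 1755 = 81325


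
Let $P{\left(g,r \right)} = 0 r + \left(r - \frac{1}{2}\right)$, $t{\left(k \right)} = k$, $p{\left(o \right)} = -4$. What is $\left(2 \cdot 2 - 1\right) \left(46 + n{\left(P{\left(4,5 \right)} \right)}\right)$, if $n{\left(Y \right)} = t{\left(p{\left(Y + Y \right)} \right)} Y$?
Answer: $84$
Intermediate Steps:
$P{\left(g,r \right)} = - \frac{1}{2} + r$ ($P{\left(g,r \right)} = 0 + \left(r - \frac{1}{2}\right) = 0 + \left(- \frac{1}{2} + r\right) = - \frac{1}{2} + r$)
$n{\left(Y \right)} = - 4 Y$
$\left(2 \cdot 2 - 1\right) \left(46 + n{\left(P{\left(4,5 \right)} \right)}\right) = \left(2 \cdot 2 - 1\right) \left(46 - 4 \left(- \frac{1}{2} + 5\right)\right) = \left(4 - 1\right) \left(46 - 18\right) = 3 \left(46 - 18\right) = 3 \cdot 28 = 84$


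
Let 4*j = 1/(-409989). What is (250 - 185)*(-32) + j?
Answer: -3411108481/1639956 ≈ -2080.0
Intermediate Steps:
j = -1/1639956 (j = (¼)/(-409989) = (¼)*(-1/409989) = -1/1639956 ≈ -6.0977e-7)
(250 - 185)*(-32) + j = (250 - 185)*(-32) - 1/1639956 = 65*(-32) - 1/1639956 = -2080 - 1/1639956 = -3411108481/1639956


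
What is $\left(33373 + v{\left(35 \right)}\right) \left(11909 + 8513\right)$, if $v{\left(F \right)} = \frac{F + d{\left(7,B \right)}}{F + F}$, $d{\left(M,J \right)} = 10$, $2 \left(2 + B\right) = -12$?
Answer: $\frac{4770895741}{7} \approx 6.8156 \cdot 10^{8}$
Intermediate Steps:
$B = -8$ ($B = -2 + \frac{1}{2} \left(-12\right) = -2 - 6 = -8$)
$v{\left(F \right)} = \frac{10 + F}{2 F}$ ($v{\left(F \right)} = \frac{F + 10}{F + F} = \frac{10 + F}{2 F}$)
$\left(33373 + v{\left(35 \right)}\right) \left(11909 + 8513\right) = \left(33373 + \frac{10 + 35}{2 \cdot 35}\right) \left(11909 + 8513\right) = \left(33373 + \frac{1}{2} \cdot \frac{1}{35} \cdot 45\right) 20422 = \left(33373 + \frac{9}{14}\right) 20422 = \frac{467231}{14} \cdot 20422 = \frac{4770895741}{7}$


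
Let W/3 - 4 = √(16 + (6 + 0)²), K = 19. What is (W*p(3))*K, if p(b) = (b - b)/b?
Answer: 0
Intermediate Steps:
p(b) = 0 (p(b) = 0/b = 0)
W = 12 + 6*√13 (W = 12 + 3*√(16 + (6 + 0)²) = 12 + 3*√(16 + 6²) = 12 + 3*√(16 + 36) = 12 + 3*√52 = 12 + 3*(2*√13) = 12 + 6*√13 ≈ 33.633)
(W*p(3))*K = ((12 + 6*√13)*0)*19 = 0*19 = 0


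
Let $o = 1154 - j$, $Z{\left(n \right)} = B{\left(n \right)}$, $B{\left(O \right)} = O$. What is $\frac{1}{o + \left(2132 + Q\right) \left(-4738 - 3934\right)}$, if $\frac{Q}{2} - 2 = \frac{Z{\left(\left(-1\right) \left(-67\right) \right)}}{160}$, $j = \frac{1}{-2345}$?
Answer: $- \frac{469}{8690335875} \approx -5.3968 \cdot 10^{-8}$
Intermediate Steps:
$j = - \frac{1}{2345} \approx -0.00042644$
$Z{\left(n \right)} = n$
$Q = \frac{387}{80}$ ($Q = 4 + 2 \frac{\left(-1\right) \left(-67\right)}{160} = 4 + 2 \cdot 67 \cdot \frac{1}{160} = 4 + 2 \cdot \frac{67}{160} = 4 + \frac{67}{80} = \frac{387}{80} \approx 4.8375$)
$o = \frac{2706131}{2345}$ ($o = 1154 - - \frac{1}{2345} = 1154 + \frac{1}{2345} = \frac{2706131}{2345} \approx 1154.0$)
$\frac{1}{o + \left(2132 + Q\right) \left(-4738 - 3934\right)} = \frac{1}{\frac{2706131}{2345} + \left(2132 + \frac{387}{80}\right) \left(-4738 - 3934\right)} = \frac{1}{\frac{2706131}{2345} + \frac{170947}{80} \left(-8672\right)} = \frac{1}{\frac{2706131}{2345} - \frac{92653274}{5}} = \frac{1}{- \frac{8690335875}{469}} = - \frac{469}{8690335875}$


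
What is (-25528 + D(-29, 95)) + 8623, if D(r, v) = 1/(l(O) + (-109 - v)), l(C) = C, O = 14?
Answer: -3211951/190 ≈ -16905.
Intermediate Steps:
D(r, v) = 1/(-95 - v) (D(r, v) = 1/(14 + (-109 - v)) = 1/(-95 - v))
(-25528 + D(-29, 95)) + 8623 = (-25528 - 1/(95 + 95)) + 8623 = (-25528 - 1/190) + 8623 = -4850321/190 + 8623 = -3211951/190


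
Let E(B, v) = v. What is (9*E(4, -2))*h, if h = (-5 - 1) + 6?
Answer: 0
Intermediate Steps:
h = 0 (h = -6 + 6 = 0)
(9*E(4, -2))*h = (9*(-2))*0 = -18*0 = 0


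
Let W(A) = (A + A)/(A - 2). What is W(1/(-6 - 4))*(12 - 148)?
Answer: -272/21 ≈ -12.952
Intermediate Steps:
W(A) = 2*A/(-2 + A) (W(A) = (2*A)/(-2 + A) = 2*A/(-2 + A))
W(1/(-6 - 4))*(12 - 148) = (2/((-6 - 4)*(-2 + 1/(-6 - 4))))*(12 - 148) = (2/(-10*(-2 + 1/(-10))))*(-136) = (2*(-1/10)/(-2 - 1/10))*(-136) = (2*(-1/10)/(-21/10))*(-136) = (2*(-1/10)*(-10/21))*(-136) = (2/21)*(-136) = -272/21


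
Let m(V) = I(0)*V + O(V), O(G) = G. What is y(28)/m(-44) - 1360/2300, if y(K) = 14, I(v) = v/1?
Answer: -2301/2530 ≈ -0.90949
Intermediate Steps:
I(v) = v (I(v) = v*1 = v)
m(V) = V (m(V) = 0*V + V = 0 + V = V)
y(28)/m(-44) - 1360/2300 = 14/(-44) - 1360/2300 = 14*(-1/44) - 1360*1/2300 = -7/22 - 68/115 = -2301/2530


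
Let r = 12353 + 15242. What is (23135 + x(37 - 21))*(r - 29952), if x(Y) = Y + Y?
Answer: -54604619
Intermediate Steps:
x(Y) = 2*Y
r = 27595
(23135 + x(37 - 21))*(r - 29952) = (23135 + 2*(37 - 21))*(27595 - 29952) = (23135 + 2*16)*(-2357) = (23135 + 32)*(-2357) = 23167*(-2357) = -54604619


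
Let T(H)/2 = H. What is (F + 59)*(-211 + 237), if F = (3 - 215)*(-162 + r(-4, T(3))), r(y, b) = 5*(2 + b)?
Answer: 673998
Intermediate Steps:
T(H) = 2*H
r(y, b) = 10 + 5*b
F = 25864 (F = (3 - 215)*(-162 + (10 + 5*(2*3))) = -212*(-162 + (10 + 5*6)) = -212*(-162 + (10 + 30)) = -212*(-162 + 40) = -212*(-122) = 25864)
(F + 59)*(-211 + 237) = (25864 + 59)*(-211 + 237) = 25923*26 = 673998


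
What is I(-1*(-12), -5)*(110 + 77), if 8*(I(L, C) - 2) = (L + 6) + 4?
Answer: 3553/4 ≈ 888.25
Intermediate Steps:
I(L, C) = 13/4 + L/8 (I(L, C) = 2 + ((L + 6) + 4)/8 = 2 + ((6 + L) + 4)/8 = 2 + (10 + L)/8 = 2 + (5/4 + L/8) = 13/4 + L/8)
I(-1*(-12), -5)*(110 + 77) = (13/4 + (-1*(-12))/8)*(110 + 77) = (13/4 + (⅛)*12)*187 = (13/4 + 3/2)*187 = (19/4)*187 = 3553/4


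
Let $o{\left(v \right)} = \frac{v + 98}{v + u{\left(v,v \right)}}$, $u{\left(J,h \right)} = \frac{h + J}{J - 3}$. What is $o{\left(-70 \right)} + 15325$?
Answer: $\frac{5440229}{355} \approx 15325.0$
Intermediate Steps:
$u{\left(J,h \right)} = \frac{J + h}{-3 + J}$
$o{\left(v \right)} = \frac{98 + v}{v + \frac{2 v}{-3 + v}}$ ($o{\left(v \right)} = \frac{v + 98}{v + \frac{v + v}{-3 + v}} = \frac{98 + v}{v + \frac{2 v}{-3 + v}}$)
$o{\left(-70 \right)} + 15325 = \frac{\left(-3 - 70\right) \left(98 - 70\right)}{\left(-70\right) \left(-1 - 70\right)} + 15325 = \left(- \frac{1}{70}\right) \frac{1}{-71} \left(-73\right) 28 + 15325 = \left(- \frac{1}{70}\right) \left(- \frac{1}{71}\right) \left(-73\right) 28 + 15325 = - \frac{146}{355} + 15325 = \frac{5440229}{355}$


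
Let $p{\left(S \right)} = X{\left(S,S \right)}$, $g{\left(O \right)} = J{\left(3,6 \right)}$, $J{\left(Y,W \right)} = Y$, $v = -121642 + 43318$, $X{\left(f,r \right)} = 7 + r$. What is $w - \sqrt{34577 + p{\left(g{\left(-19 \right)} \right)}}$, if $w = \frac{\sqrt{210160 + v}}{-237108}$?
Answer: $- 9 \sqrt{427} - \frac{\sqrt{32959}}{118554} \approx -185.98$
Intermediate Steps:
$v = -78324$
$g{\left(O \right)} = 3$
$p{\left(S \right)} = 7 + S$
$w = - \frac{\sqrt{32959}}{118554}$ ($w = \frac{\sqrt{210160 - 78324}}{-237108} = \sqrt{131836} \left(- \frac{1}{237108}\right) = 2 \sqrt{32959} \left(- \frac{1}{237108}\right) = - \frac{\sqrt{32959}}{118554} \approx -0.0015313$)
$w - \sqrt{34577 + p{\left(g{\left(-19 \right)} \right)}} = - \frac{\sqrt{32959}}{118554} - \sqrt{34577 + \left(7 + 3\right)} = - \frac{\sqrt{32959}}{118554} - \sqrt{34577 + 10} = - \frac{\sqrt{32959}}{118554} - \sqrt{34587} = - \frac{\sqrt{32959}}{118554} - 9 \sqrt{427} = - 9 \sqrt{427} - \frac{\sqrt{32959}}{118554}$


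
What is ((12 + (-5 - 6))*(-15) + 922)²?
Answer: 822649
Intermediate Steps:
((12 + (-5 - 6))*(-15) + 922)² = ((12 - 11)*(-15) + 922)² = (1*(-15) + 922)² = (-15 + 922)² = 907² = 822649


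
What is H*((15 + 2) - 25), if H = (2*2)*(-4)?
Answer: 128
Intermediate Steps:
H = -16 (H = 4*(-4) = -16)
H*((15 + 2) - 25) = -16*((15 + 2) - 25) = -16*(17 - 25) = -16*(-8) = 128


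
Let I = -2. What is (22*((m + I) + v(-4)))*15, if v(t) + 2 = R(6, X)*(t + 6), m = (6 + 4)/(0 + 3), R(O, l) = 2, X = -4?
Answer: 1100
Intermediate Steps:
m = 10/3 ≈ 3.3333
v(t) = 10 + 2*t (v(t) = -2 + 2*(t + 6) = -2 + 2*(6 + t) = -2 + (12 + 2*t) = 10 + 2*t)
(22*((m + I) + v(-4)))*15 = (22*((10/3 - 2) + (10 + 2*(-4))))*15 = (22*(4/3 + (10 - 8)))*15 = (22*(4/3 + 2))*15 = (22*(10/3))*15 = (220/3)*15 = 1100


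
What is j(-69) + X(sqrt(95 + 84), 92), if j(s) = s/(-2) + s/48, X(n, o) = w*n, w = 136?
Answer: 529/16 + 136*sqrt(179) ≈ 1852.6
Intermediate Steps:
X(n, o) = 136*n
j(s) = -23*s/48 (j(s) = s*(-1/2) + s*(1/48) = -s/2 + s/48 = -23*s/48)
j(-69) + X(sqrt(95 + 84), 92) = -23/48*(-69) + 136*sqrt(95 + 84) = 529/16 + 136*sqrt(179)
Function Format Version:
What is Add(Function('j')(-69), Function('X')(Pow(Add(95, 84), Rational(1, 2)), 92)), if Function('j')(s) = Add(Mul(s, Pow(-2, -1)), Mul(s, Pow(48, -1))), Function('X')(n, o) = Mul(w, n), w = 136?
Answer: Add(Rational(529, 16), Mul(136, Pow(179, Rational(1, 2)))) ≈ 1852.6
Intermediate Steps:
Function('X')(n, o) = Mul(136, n)
Function('j')(s) = Mul(Rational(-23, 48), s) (Function('j')(s) = Add(Mul(s, Rational(-1, 2)), Mul(s, Rational(1, 48))) = Add(Mul(Rational(-1, 2), s), Mul(Rational(1, 48), s)) = Mul(Rational(-23, 48), s))
Add(Function('j')(-69), Function('X')(Pow(Add(95, 84), Rational(1, 2)), 92)) = Add(Mul(Rational(-23, 48), -69), Mul(136, Pow(Add(95, 84), Rational(1, 2)))) = Add(Rational(529, 16), Mul(136, Pow(179, Rational(1, 2))))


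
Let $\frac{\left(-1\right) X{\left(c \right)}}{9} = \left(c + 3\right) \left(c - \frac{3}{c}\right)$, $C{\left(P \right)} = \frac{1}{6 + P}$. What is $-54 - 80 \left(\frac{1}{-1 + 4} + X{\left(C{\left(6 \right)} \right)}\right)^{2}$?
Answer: $- \frac{11451470021}{144} \approx -7.9524 \cdot 10^{7}$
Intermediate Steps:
$X{\left(c \right)} = - 9 \left(3 + c\right) \left(c - \frac{3}{c}\right)$ ($X{\left(c \right)} = - 9 \left(c + 3\right) \left(c - \frac{3}{c}\right) = - 9 \left(3 + c\right) \left(c - \frac{3}{c}\right)$)
$-54 - 80 \left(\frac{1}{-1 + 4} + X{\left(C{\left(6 \right)} \right)}\right)^{2} = -54 - 80 \left(\frac{1}{-1 + 4} + \left(27 - \frac{27}{6 + 6} - 9 \left(\frac{1}{6 + 6}\right)^{2} + \frac{81}{\frac{1}{6 + 6}}\right)\right)^{2} = -54 - 80 \left(\frac{1}{3} + \left(27 - \frac{27}{12} - 9 \left(\frac{1}{12}\right)^{2} + \frac{81}{\frac{1}{12}}\right)\right)^{2} = -54 - 80 \left(\frac{1}{3} + \left(27 - \frac{9}{4} - \frac{9}{144} + 81 \frac{1}{\frac{1}{12}}\right)\right)^{2} = -54 - 80 \left(\frac{1}{3} + \left(27 - \frac{9}{4} - \frac{1}{16} + 81 \cdot 12\right)\right)^{2} = -54 - 80 \left(\frac{1}{3} + \left(27 - \frac{9}{4} - \frac{1}{16} + 972\right)\right)^{2} = -54 - 80 \left(\frac{1}{3} + \frac{15947}{16}\right)^{2} = -54 - 80 \left(\frac{47857}{48}\right)^{2} = -54 - \frac{11451462245}{144} = - \frac{11451470021}{144}$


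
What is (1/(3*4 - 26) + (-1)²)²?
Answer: 169/196 ≈ 0.86224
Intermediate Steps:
(1/(3*4 - 26) + (-1)²)² = (1/(12 - 26) + 1)² = (1/(-14) + 1)² = (-1/14 + 1)² = (13/14)² = 169/196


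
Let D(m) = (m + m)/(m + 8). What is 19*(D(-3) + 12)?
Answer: 1026/5 ≈ 205.20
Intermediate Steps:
D(m) = 2*m/(8 + m) (D(m) = (2*m)/(8 + m) = 2*m/(8 + m))
19*(D(-3) + 12) = 19*(2*(-3)/(8 - 3) + 12) = 19*(2*(-3)/5 + 12) = 19*(2*(-3)*(⅕) + 12) = 19*(-6/5 + 12) = 19*(54/5) = 1026/5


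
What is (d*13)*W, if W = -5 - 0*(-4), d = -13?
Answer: 845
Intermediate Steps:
W = -5 (W = -5 - 1*0 = -5 + 0 = -5)
(d*13)*W = -13*13*(-5) = -169*(-5) = 845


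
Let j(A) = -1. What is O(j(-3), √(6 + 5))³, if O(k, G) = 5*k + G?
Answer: -290 + 86*√11 ≈ -4.7703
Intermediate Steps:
O(k, G) = G + 5*k
O(j(-3), √(6 + 5))³ = (√(6 + 5) + 5*(-1))³ = (√11 - 5)³ = (-5 + √11)³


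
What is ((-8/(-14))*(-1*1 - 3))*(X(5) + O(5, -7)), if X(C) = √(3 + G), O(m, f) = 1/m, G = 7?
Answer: -16/35 - 16*√10/7 ≈ -7.6852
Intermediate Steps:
X(C) = √10 (X(C) = √(3 + 7) = √10)
((-8/(-14))*(-1*1 - 3))*(X(5) + O(5, -7)) = ((-8/(-14))*(-1*1 - 3))*(√10 + 1/5) = ((-8*(-1/14))*(-1 - 3))*(√10 + ⅕) = ((4/7)*(-4))*(⅕ + √10) = -16*(⅕ + √10)/7 = -16/35 - 16*√10/7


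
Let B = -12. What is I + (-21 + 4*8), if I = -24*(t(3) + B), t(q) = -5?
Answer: 419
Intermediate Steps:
I = 408 (I = -24*(-5 - 12) = -24*(-17) = 408)
I + (-21 + 4*8) = 408 + (-21 + 4*8) = 408 + (-21 + 32) = 408 + 11 = 419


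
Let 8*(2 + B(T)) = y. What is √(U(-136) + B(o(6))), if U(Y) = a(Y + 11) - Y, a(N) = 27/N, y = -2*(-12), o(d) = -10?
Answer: √85490/25 ≈ 11.695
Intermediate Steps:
y = 24
B(T) = 1 (B(T) = -2 + (⅛)*24 = -2 + 3 = 1)
U(Y) = -Y + 27/(11 + Y) (U(Y) = 27/(Y + 11) - Y = 27/(11 + Y) - Y = -Y + 27/(11 + Y))
√(U(-136) + B(o(6))) = √((27 - 1*(-136)*(11 - 136))/(11 - 136) + 1) = √((27 - 1*(-136)*(-125))/(-125) + 1) = √(-(27 - 17000)/125 + 1) = √(-1/125*(-16973) + 1) = √(16973/125 + 1) = √(17098/125) = √85490/25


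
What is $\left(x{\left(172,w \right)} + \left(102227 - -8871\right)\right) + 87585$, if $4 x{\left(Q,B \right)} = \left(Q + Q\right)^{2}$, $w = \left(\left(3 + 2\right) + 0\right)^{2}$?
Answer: $228267$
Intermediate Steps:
$w = 25$ ($w = \left(5 + 0\right)^{2} = 5^{2} = 25$)
$x{\left(Q,B \right)} = Q^{2}$ ($x{\left(Q,B \right)} = \frac{\left(Q + Q\right)^{2}}{4} = \frac{\left(2 Q\right)^{2}}{4} = \frac{4 Q^{2}}{4} = Q^{2}$)
$\left(x{\left(172,w \right)} + \left(102227 - -8871\right)\right) + 87585 = \left(172^{2} + \left(102227 - -8871\right)\right) + 87585 = \left(29584 + \left(102227 + 8871\right)\right) + 87585 = \left(29584 + 111098\right) + 87585 = 140682 + 87585 = 228267$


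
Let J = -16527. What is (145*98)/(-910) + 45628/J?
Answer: -3948145/214851 ≈ -18.376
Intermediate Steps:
(145*98)/(-910) + 45628/J = (145*98)/(-910) + 45628/(-16527) = 14210*(-1/910) + 45628*(-1/16527) = -203/13 - 45628/16527 = -3948145/214851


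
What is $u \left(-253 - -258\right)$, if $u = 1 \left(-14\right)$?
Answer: $-70$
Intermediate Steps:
$u = -14$
$u \left(-253 - -258\right) = - 14 \left(-253 - -258\right) = - 14 \left(-253 + 258\right) = \left(-14\right) 5 = -70$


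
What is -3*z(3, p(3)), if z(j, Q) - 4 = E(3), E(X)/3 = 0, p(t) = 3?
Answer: -12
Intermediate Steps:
E(X) = 0 (E(X) = 3*0 = 0)
z(j, Q) = 4 (z(j, Q) = 4 + 0 = 4)
-3*z(3, p(3)) = -3*4 = -12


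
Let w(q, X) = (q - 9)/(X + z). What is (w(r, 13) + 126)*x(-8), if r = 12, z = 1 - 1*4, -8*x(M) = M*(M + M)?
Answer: -10104/5 ≈ -2020.8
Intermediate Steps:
x(M) = -M**2/4 (x(M) = -M*(M + M)/8 = -M*2*M/8 = -M**2/4)
z = -3 (z = 1 - 4 = -3)
w(q, X) = (-9 + q)/(-3 + X) (w(q, X) = (q - 9)/(X - 3) = (-9 + q)/(-3 + X))
(w(r, 13) + 126)*x(-8) = ((-9 + 12)/(-3 + 13) + 126)*(-1/4*(-8)**2) = (3/10 + 126)*(-1/4*64) = ((1/10)*3 + 126)*(-16) = (3/10 + 126)*(-16) = (1263/10)*(-16) = -10104/5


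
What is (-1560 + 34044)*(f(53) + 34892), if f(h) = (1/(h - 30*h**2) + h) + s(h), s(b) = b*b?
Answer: 103283807594628/84217 ≈ 1.2264e+9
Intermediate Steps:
s(b) = b**2
f(h) = h + h**2 + 1/(h - 30*h**2) (f(h) = (1/(h - 30*h**2) + h) + h**2 = (h + 1/(h - 30*h**2)) + h**2 = h + h**2 + 1/(h - 30*h**2))
(-1560 + 34044)*(f(53) + 34892) = (-1560 + 34044)*((-1 - 1*53**2 + 29*53**3 + 30*53**4)/(53*(-1 + 30*53)) + 34892) = 32484*((-1 - 1*2809 + 29*148877 + 30*7890481)/(53*(-1 + 1590)) + 34892) = 32484*((1/53)*(-1 - 2809 + 4317433 + 236714430)/1589 + 34892) = 32484*((1/53)*(1/1589)*241029053 + 34892) = 32484*(241029053/84217 + 34892) = 32484*(3179528617/84217) = 103283807594628/84217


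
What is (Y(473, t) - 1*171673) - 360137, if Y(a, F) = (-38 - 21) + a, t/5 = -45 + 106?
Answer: -531396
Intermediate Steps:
t = 305 (t = 5*(-45 + 106) = 5*61 = 305)
Y(a, F) = -59 + a
(Y(473, t) - 1*171673) - 360137 = ((-59 + 473) - 1*171673) - 360137 = (414 - 171673) - 360137 = -171259 - 360137 = -531396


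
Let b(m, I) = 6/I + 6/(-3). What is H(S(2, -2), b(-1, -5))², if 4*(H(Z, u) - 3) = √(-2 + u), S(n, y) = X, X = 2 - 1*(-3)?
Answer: (60 + I*√130)²/400 ≈ 8.675 + 3.4205*I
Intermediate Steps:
b(m, I) = -2 + 6/I (b(m, I) = 6/I + 6*(-⅓) = 6/I - 2 = -2 + 6/I)
X = 5 (X = 2 + 3 = 5)
S(n, y) = 5
H(Z, u) = 3 + √(-2 + u)/4
H(S(2, -2), b(-1, -5))² = (3 + √(-2 + (-2 + 6/(-5)))/4)² = (3 + √(-2 + (-2 + 6*(-⅕)))/4)² = (3 + √(-2 + (-2 - 6/5))/4)² = (3 + √(-2 - 16/5)/4)² = (3 + √(-26/5)/4)² = (3 + (I*√130/5)/4)² = (3 + I*√130/20)²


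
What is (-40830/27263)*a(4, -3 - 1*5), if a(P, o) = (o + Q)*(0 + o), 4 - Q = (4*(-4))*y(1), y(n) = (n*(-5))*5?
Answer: -131962560/27263 ≈ -4840.4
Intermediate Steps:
y(n) = -25*n (y(n) = -5*n*5 = -25*n)
Q = -396 (Q = 4 - 4*(-4)*(-25*1) = 4 - (-16)*(-25) = 4 - 1*400 = 4 - 400 = -396)
a(P, o) = o*(-396 + o) (a(P, o) = (o - 396)*(0 + o) = (-396 + o)*o = o*(-396 + o))
(-40830/27263)*a(4, -3 - 1*5) = (-40830/27263)*((-3 - 1*5)*(-396 + (-3 - 1*5))) = (-40830*1/27263)*((-3 - 5)*(-396 + (-3 - 5))) = -(-326640)*(-396 - 8)/27263 = -(-326640)*(-404)/27263 = -40830/27263*3232 = -131962560/27263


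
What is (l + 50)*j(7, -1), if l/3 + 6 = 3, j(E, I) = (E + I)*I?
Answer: -246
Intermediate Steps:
j(E, I) = I*(E + I)
l = -9 (l = -18 + 3*3 = -18 + 9 = -9)
(l + 50)*j(7, -1) = (-9 + 50)*(-(7 - 1)) = 41*(-1*6) = 41*(-6) = -246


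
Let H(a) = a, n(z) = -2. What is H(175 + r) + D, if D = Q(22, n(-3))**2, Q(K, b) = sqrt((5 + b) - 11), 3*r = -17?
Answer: 484/3 ≈ 161.33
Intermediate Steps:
r = -17/3 (r = (1/3)*(-17) = -17/3 ≈ -5.6667)
Q(K, b) = sqrt(-6 + b)
D = -8 (D = (sqrt(-6 - 2))**2 = (sqrt(-8))**2 = (2*I*sqrt(2))**2 = -8)
H(175 + r) + D = (175 - 17/3) - 8 = 508/3 - 8 = 484/3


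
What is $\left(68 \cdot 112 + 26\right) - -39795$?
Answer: $47437$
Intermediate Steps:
$\left(68 \cdot 112 + 26\right) - -39795 = \left(7616 + 26\right) + 39795 = 7642 + 39795 = 47437$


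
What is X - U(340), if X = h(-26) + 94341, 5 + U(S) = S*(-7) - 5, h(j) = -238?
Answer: 96493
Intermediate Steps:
U(S) = -10 - 7*S (U(S) = -5 + (S*(-7) - 5) = -5 + (-7*S - 5) = -5 + (-5 - 7*S) = -10 - 7*S)
X = 94103 (X = -238 + 94341 = 94103)
X - U(340) = 94103 - (-10 - 7*340) = 94103 - (-10 - 2380) = 94103 - 1*(-2390) = 94103 + 2390 = 96493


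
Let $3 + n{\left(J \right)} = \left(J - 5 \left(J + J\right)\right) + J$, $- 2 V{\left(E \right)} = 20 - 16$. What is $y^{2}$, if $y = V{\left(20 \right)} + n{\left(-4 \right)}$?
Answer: $729$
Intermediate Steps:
$V{\left(E \right)} = -2$ ($V{\left(E \right)} = - \frac{20 - 16}{2} = \left(- \frac{1}{2}\right) 4 = -2$)
$n{\left(J \right)} = -3 - 8 J$ ($n{\left(J \right)} = -3 + \left(\left(J - 5 \left(J + J\right)\right) + J\right) = -3 + \left(\left(J - 5 \cdot 2 J\right) + J\right) = -3 + \left(\left(J - 10 J\right) + J\right) = -3 + \left(- 9 J + J\right) = -3 - 8 J$)
$y = 27$ ($y = -2 - -29 = -2 + \left(-3 + 32\right) = -2 + 29 = 27$)
$y^{2} = 27^{2} = 729$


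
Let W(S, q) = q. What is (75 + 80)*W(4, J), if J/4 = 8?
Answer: 4960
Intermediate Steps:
J = 32 (J = 4*8 = 32)
(75 + 80)*W(4, J) = (75 + 80)*32 = 155*32 = 4960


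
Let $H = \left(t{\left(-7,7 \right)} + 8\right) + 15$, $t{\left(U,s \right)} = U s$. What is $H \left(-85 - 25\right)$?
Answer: $2860$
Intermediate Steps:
$H = -26$ ($H = \left(\left(-7\right) 7 + 8\right) + 15 = \left(-49 + 8\right) + 15 = -41 + 15 = -26$)
$H \left(-85 - 25\right) = - 26 \left(-85 - 25\right) = \left(-26\right) \left(-110\right) = 2860$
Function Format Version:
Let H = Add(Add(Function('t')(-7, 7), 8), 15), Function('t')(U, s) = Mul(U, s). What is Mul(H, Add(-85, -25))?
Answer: 2860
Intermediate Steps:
H = -26 (H = Add(Add(Mul(-7, 7), 8), 15) = Add(Add(-49, 8), 15) = Add(-41, 15) = -26)
Mul(H, Add(-85, -25)) = Mul(-26, Add(-85, -25)) = Mul(-26, -110) = 2860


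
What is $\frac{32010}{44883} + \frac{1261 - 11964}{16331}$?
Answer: $\frac{2017741}{34904013} \approx 0.057808$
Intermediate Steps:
$\frac{32010}{44883} + \frac{1261 - 11964}{16331} = 32010 \cdot \frac{1}{44883} + \left(1261 - 11964\right) \frac{1}{16331} = \frac{10670}{14961} - \frac{1529}{2333} = \frac{2017741}{34904013}$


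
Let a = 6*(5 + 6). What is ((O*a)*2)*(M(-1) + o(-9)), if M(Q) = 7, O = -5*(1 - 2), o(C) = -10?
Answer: -1980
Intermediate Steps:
a = 66 (a = 6*11 = 66)
O = 5 (O = -5*(-1) = 5)
((O*a)*2)*(M(-1) + o(-9)) = ((5*66)*2)*(7 - 10) = (330*2)*(-3) = 660*(-3) = -1980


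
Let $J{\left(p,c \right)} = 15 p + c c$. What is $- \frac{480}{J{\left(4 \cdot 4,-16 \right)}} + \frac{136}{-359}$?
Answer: $- \frac{14986}{11129} \approx -1.3466$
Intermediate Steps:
$J{\left(p,c \right)} = c^{2} + 15 p$ ($J{\left(p,c \right)} = 15 p + c^{2} = c^{2} + 15 p$)
$- \frac{480}{J{\left(4 \cdot 4,-16 \right)}} + \frac{136}{-359} = - \frac{480}{\left(-16\right)^{2} + 15 \cdot 4 \cdot 4} + \frac{136}{-359} = - \frac{480}{256 + 15 \cdot 16} + 136 \left(- \frac{1}{359}\right) = - \frac{480}{256 + 240} - \frac{136}{359} = - \frac{480}{496} - \frac{136}{359} = \left(-480\right) \frac{1}{496} - \frac{136}{359} = - \frac{30}{31} - \frac{136}{359} = - \frac{14986}{11129}$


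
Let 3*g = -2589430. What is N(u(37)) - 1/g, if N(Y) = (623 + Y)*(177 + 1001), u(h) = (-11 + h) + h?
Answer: 2092539098443/2589430 ≈ 8.0811e+5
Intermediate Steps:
g = -2589430/3 (g = (⅓)*(-2589430) = -2589430/3 ≈ -8.6314e+5)
u(h) = -11 + 2*h
N(Y) = 733894 + 1178*Y (N(Y) = (623 + Y)*1178 = 733894 + 1178*Y)
N(u(37)) - 1/g = (733894 + 1178*(-11 + 2*37)) - 1/(-2589430/3) = (733894 + 1178*(-11 + 74)) - 1*(-3/2589430) = (733894 + 1178*63) + 3/2589430 = (733894 + 74214) + 3/2589430 = 808108 + 3/2589430 = 2092539098443/2589430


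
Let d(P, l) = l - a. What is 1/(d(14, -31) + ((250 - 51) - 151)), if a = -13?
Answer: 1/30 ≈ 0.033333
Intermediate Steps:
d(P, l) = 13 + l (d(P, l) = l - 1*(-13) = l + 13 = 13 + l)
1/(d(14, -31) + ((250 - 51) - 151)) = 1/((13 - 31) + ((250 - 51) - 151)) = 1/(-18 + (199 - 151)) = 1/(-18 + 48) = 1/30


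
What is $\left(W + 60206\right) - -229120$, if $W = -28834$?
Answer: $260492$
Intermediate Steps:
$\left(W + 60206\right) - -229120 = \left(-28834 + 60206\right) - -229120 = 31372 + 229120 = 260492$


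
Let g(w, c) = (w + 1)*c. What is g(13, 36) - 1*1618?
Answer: -1114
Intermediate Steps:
g(w, c) = c*(1 + w) (g(w, c) = (1 + w)*c = c*(1 + w))
g(13, 36) - 1*1618 = 36*(1 + 13) - 1*1618 = 36*14 - 1618 = 504 - 1618 = -1114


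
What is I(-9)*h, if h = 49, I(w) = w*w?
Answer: 3969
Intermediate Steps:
I(w) = w²
I(-9)*h = (-9)²*49 = 81*49 = 3969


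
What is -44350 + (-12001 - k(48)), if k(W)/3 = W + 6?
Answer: -56513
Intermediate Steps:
k(W) = 18 + 3*W (k(W) = 3*(W + 6) = 3*(6 + W) = 18 + 3*W)
-44350 + (-12001 - k(48)) = -44350 + (-12001 - (18 + 3*48)) = -44350 + (-12001 - (18 + 144)) = -44350 + (-12001 - 1*162) = -44350 + (-12001 - 162) = -44350 - 12163 = -56513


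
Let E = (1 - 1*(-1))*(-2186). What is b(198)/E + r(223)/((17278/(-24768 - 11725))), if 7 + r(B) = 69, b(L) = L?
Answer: -2473839899/18884854 ≈ -131.00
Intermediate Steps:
r(B) = 62 (r(B) = -7 + 69 = 62)
E = -4372 (E = (1 + 1)*(-2186) = 2*(-2186) = -4372)
b(198)/E + r(223)/((17278/(-24768 - 11725))) = 198/(-4372) + 62/((17278/(-24768 - 11725))) = 198*(-1/4372) + 62/((17278/(-36493))) = -99/2186 + 62/((17278*(-1/36493))) = -99/2186 + 62/(-17278/36493) = -99/2186 + 62*(-36493/17278) = -99/2186 - 1131283/8639 = -2473839899/18884854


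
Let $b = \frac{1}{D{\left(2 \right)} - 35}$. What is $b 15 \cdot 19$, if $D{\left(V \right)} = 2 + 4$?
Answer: $- \frac{285}{29} \approx -9.8276$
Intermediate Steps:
$D{\left(V \right)} = 6$
$b = - \frac{1}{29}$ ($b = \frac{1}{6 - 35} = \frac{1}{-29} = - \frac{1}{29} \approx -0.034483$)
$b 15 \cdot 19 = \left(- \frac{1}{29}\right) 15 \cdot 19 = \left(- \frac{15}{29}\right) 19 = - \frac{285}{29}$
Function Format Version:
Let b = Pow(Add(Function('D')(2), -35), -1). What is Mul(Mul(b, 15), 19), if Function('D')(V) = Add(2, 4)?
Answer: Rational(-285, 29) ≈ -9.8276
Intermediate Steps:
Function('D')(V) = 6
b = Rational(-1, 29) (b = Pow(Add(6, -35), -1) = Pow(-29, -1) = Rational(-1, 29) ≈ -0.034483)
Mul(Mul(b, 15), 19) = Mul(Mul(Rational(-1, 29), 15), 19) = Mul(Rational(-15, 29), 19) = Rational(-285, 29)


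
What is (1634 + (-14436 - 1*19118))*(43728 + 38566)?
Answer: -2626824480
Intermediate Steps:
(1634 + (-14436 - 1*19118))*(43728 + 38566) = (1634 + (-14436 - 19118))*82294 = (1634 - 33554)*82294 = -31920*82294 = -2626824480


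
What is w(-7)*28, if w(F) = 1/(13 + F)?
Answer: 14/3 ≈ 4.6667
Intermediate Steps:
w(-7)*28 = 28/(13 - 7) = 28/6 = (1/6)*28 = 14/3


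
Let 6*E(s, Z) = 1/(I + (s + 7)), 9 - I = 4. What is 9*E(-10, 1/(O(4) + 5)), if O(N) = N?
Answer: ¾ ≈ 0.75000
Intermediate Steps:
I = 5 (I = 9 - 1*4 = 9 - 4 = 5)
E(s, Z) = 1/(6*(12 + s)) (E(s, Z) = 1/(6*(5 + (s + 7))) = 1/(6*(5 + (7 + s))) = 1/(6*(12 + s)))
9*E(-10, 1/(O(4) + 5)) = 9*(1/(6*(12 - 10))) = 9*((⅙)/2) = 9*((⅙)*(½)) = 9*(1/12) = ¾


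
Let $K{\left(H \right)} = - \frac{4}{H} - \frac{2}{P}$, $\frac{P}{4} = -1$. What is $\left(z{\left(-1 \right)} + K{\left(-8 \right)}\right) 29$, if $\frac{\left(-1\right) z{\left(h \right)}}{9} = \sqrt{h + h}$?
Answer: $29 - 261 i \sqrt{2} \approx 29.0 - 369.11 i$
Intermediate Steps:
$P = -4$ ($P = 4 \left(-1\right) = -4$)
$K{\left(H \right)} = \frac{1}{2} - \frac{4}{H}$ ($K{\left(H \right)} = - \frac{4}{H} - \frac{2}{-4} = - \frac{4}{H} - - \frac{1}{2} = - \frac{4}{H} + \frac{1}{2} = \frac{1}{2} - \frac{4}{H}$)
$z{\left(h \right)} = - 9 \sqrt{2} \sqrt{h}$ ($z{\left(h \right)} = - 9 \sqrt{h + h} = - 9 \sqrt{2 h} = - 9 \sqrt{2} \sqrt{h}$)
$\left(z{\left(-1 \right)} + K{\left(-8 \right)}\right) 29 = \left(- 9 \sqrt{2} \sqrt{-1} + \frac{-8 - 8}{2 \left(-8\right)}\right) 29 = \left(- 9 \sqrt{2} i + \frac{1}{2} \left(- \frac{1}{8}\right) \left(-16\right)\right) 29 = \left(- 9 i \sqrt{2} + 1\right) 29 = \left(1 - 9 i \sqrt{2}\right) 29 = 29 - 261 i \sqrt{2}$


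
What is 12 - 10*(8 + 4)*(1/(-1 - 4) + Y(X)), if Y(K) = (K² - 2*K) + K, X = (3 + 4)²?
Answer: -282204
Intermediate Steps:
X = 49 (X = 7² = 49)
Y(K) = K² - K
12 - 10*(8 + 4)*(1/(-1 - 4) + Y(X)) = 12 - 10*(8 + 4)*(1/(-1 - 4) + 49*(-1 + 49)) = 12 - 120*(1/(-5) + 49*48) = 12 - 120*(-⅕ + 2352) = 12 - 120*11759/5 = 12 - 10*141108/5 = 12 - 282216 = -282204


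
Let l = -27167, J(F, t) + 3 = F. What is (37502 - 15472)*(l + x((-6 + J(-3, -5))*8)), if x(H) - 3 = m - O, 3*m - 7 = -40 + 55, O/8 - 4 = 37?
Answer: -1816461620/3 ≈ -6.0549e+8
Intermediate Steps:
O = 328 (O = 32 + 8*37 = 32 + 296 = 328)
J(F, t) = -3 + F
m = 22/3 (m = 7/3 + (-40 + 55)/3 = 7/3 + (⅓)*15 = 7/3 + 5 = 22/3 ≈ 7.3333)
x(H) = -953/3 (x(H) = 3 + (22/3 - 1*328) = 3 + (22/3 - 328) = 3 - 962/3 = -953/3)
(37502 - 15472)*(l + x((-6 + J(-3, -5))*8)) = (37502 - 15472)*(-27167 - 953/3) = 22030*(-82454/3) = -1816461620/3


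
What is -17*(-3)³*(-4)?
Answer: -1836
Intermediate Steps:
-17*(-3)³*(-4) = -17*(-27)*(-4) = 459*(-4) = -1836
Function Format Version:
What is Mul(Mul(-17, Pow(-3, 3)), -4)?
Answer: -1836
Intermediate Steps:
Mul(Mul(-17, Pow(-3, 3)), -4) = Mul(Mul(-17, -27), -4) = Mul(459, -4) = -1836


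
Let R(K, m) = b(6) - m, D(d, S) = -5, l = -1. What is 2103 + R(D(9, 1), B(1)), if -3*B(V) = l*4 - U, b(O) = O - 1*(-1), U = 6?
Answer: 6320/3 ≈ 2106.7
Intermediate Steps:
b(O) = 1 + O (b(O) = O + 1 = 1 + O)
B(V) = 10/3 (B(V) = -(-1*4 - 1*6)/3 = -(-4 - 6)/3 = -⅓*(-10) = 10/3)
R(K, m) = 7 - m (R(K, m) = (1 + 6) - m = 7 - m)
2103 + R(D(9, 1), B(1)) = 2103 + (7 - 1*10/3) = 2103 + (7 - 10/3) = 2103 + 11/3 = 6320/3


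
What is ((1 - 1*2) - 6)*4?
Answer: -28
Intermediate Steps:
((1 - 1*2) - 6)*4 = ((1 - 2) - 6)*4 = (-1 - 6)*4 = -7*4 = -28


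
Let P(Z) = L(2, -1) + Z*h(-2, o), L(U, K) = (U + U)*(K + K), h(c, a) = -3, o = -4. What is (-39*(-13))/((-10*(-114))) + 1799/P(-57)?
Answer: 711167/61940 ≈ 11.482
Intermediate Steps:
L(U, K) = 4*K*U (L(U, K) = (2*U)*(2*K) = 4*K*U)
P(Z) = -8 - 3*Z (P(Z) = 4*(-1)*2 + Z*(-3) = -8 - 3*Z)
(-39*(-13))/((-10*(-114))) + 1799/P(-57) = (-39*(-13))/((-10*(-114))) + 1799/(-8 - 3*(-57)) = 507/1140 + 1799/(-8 + 171) = 507*(1/1140) + 1799/163 = 169/380 + 1799*(1/163) = 169/380 + 1799/163 = 711167/61940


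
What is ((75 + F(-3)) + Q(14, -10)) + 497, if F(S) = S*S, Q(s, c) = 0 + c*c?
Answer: 681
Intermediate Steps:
Q(s, c) = c² (Q(s, c) = 0 + c² = c²)
F(S) = S²
((75 + F(-3)) + Q(14, -10)) + 497 = ((75 + (-3)²) + (-10)²) + 497 = ((75 + 9) + 100) + 497 = (84 + 100) + 497 = 184 + 497 = 681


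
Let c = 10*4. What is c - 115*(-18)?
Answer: 2110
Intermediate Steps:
c = 40
c - 115*(-18) = 40 - 115*(-18) = 40 + 2070 = 2110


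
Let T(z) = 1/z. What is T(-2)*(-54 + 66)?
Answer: -6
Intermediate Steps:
T(-2)*(-54 + 66) = (-54 + 66)/(-2) = -1/2*12 = -6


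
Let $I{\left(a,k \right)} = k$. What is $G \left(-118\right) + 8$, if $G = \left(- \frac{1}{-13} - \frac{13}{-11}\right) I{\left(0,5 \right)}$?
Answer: $- \frac{105056}{143} \approx -734.66$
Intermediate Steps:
$G = \frac{900}{143}$ ($G = \left(- \frac{1}{-13} - \frac{13}{-11}\right) 5 = \left(\left(-1\right) \left(- \frac{1}{13}\right) - - \frac{13}{11}\right) 5 = \left(\frac{1}{13} + \frac{13}{11}\right) 5 = \frac{180}{143} \cdot 5 = \frac{900}{143} \approx 6.2937$)
$G \left(-118\right) + 8 = \frac{900}{143} \left(-118\right) + 8 = - \frac{106200}{143} + 8 = - \frac{105056}{143}$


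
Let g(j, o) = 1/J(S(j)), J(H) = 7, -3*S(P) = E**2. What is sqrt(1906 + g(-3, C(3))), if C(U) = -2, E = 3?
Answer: sqrt(93401)/7 ≈ 43.659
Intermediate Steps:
S(P) = -3 (S(P) = -1/3*3**2 = -1/3*9 = -3)
g(j, o) = 1/7
sqrt(1906 + g(-3, C(3))) = sqrt(1906 + 1/7) = sqrt(13343/7) = sqrt(93401)/7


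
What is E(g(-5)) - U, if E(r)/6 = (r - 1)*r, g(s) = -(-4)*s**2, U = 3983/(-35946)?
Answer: 2135196383/35946 ≈ 59400.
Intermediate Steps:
U = -3983/35946 (U = 3983*(-1/35946) = -3983/35946 ≈ -0.11081)
g(s) = 4*s**2
E(r) = 6*r*(-1 + r) (E(r) = 6*((r - 1)*r) = 6*((-1 + r)*r) = 6*(r*(-1 + r)) = 6*r*(-1 + r))
E(g(-5)) - U = 6*(4*(-5)**2)*(-1 + 4*(-5)**2) - 1*(-3983/35946) = 6*(4*25)*(-1 + 4*25) + 3983/35946 = 6*100*(-1 + 100) + 3983/35946 = 6*100*99 + 3983/35946 = 59400 + 3983/35946 = 2135196383/35946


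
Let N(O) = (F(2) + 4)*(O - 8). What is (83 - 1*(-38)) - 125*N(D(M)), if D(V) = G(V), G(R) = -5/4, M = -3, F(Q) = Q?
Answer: 14117/2 ≈ 7058.5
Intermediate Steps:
G(R) = -5/4 (G(R) = -5*¼ = -5/4)
D(V) = -5/4
N(O) = -48 + 6*O (N(O) = (2 + 4)*(O - 8) = 6*(-8 + O) = -48 + 6*O)
(83 - 1*(-38)) - 125*N(D(M)) = (83 - 1*(-38)) - 125*(-48 + 6*(-5/4)) = (83 + 38) - 125*(-48 - 15/2) = 121 - 125*(-111/2) = 121 + 13875/2 = 14117/2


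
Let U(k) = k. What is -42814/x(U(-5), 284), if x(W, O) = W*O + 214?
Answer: 21407/603 ≈ 35.501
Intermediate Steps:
x(W, O) = 214 + O*W (x(W, O) = O*W + 214 = 214 + O*W)
-42814/x(U(-5), 284) = -42814/(214 + 284*(-5)) = -42814/(214 - 1420) = -42814/(-1206) = -42814*(-1/1206) = 21407/603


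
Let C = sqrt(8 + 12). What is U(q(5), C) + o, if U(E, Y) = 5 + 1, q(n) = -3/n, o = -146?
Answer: -140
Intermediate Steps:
C = 2*sqrt(5) (C = sqrt(20) = 2*sqrt(5) ≈ 4.4721)
U(E, Y) = 6
U(q(5), C) + o = 6 - 146 = -140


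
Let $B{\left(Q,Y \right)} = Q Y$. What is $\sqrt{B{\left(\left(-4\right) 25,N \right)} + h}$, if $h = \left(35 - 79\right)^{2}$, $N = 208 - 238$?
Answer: $2 \sqrt{1234} \approx 70.257$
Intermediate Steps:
$N = -30$
$h = 1936$ ($h = \left(-44\right)^{2} = 1936$)
$\sqrt{B{\left(\left(-4\right) 25,N \right)} + h} = \sqrt{\left(-4\right) 25 \left(-30\right) + 1936} = \sqrt{\left(-100\right) \left(-30\right) + 1936} = \sqrt{3000 + 1936} = \sqrt{4936} = 2 \sqrt{1234}$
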